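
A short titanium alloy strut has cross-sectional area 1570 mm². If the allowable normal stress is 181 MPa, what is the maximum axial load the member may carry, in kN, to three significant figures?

284 kN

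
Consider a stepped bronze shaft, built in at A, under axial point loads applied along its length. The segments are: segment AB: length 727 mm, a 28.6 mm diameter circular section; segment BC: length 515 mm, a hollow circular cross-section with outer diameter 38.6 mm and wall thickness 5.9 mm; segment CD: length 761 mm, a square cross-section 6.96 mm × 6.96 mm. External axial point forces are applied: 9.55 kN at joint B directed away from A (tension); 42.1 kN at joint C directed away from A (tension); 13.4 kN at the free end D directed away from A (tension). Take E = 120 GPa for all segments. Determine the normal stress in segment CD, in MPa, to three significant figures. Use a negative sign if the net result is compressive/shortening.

Internal axial forces (sectioning from the free end, tension +): N_CD = 13.4 kN, N_BC = 55.5 kN, N_AB = 65.05 kN.
A_CD = 48.44 mm².
σ_CD = N_CD/A_CD = 13400/48.44 = 276.6 MPa.

277 MPa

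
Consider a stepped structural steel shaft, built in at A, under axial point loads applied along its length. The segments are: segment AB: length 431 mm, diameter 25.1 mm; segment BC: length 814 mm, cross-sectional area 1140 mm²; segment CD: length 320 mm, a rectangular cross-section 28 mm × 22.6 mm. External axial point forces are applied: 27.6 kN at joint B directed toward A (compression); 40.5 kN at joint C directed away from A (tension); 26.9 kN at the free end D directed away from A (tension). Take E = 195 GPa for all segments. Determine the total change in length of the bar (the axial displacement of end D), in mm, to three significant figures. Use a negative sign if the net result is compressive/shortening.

0.494 mm

Internal axial forces (sectioning from the free end, tension +): N_CD = 26.9 kN, N_BC = 67.4 kN, N_AB = 39.8 kN.
A_AB = 494.8 mm².
A_CD = 632.8 mm².
δ_AB = 39800·431/(494.8·195000) = 0.1778 mm
δ_BC = 67400·814/(1140·195000) = 0.2468 mm
δ_CD = 26900·320/(632.8·195000) = 0.06976 mm
δ = Σδ_i = 0.4943 mm.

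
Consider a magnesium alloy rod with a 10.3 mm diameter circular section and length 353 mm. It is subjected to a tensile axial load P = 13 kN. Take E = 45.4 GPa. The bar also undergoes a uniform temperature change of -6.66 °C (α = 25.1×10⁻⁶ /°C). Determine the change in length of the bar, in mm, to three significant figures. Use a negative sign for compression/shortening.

1.15 mm

A = 83.32 mm².
δ_mech = NL/(AE) = 13000·353/(83.32·45400) = 1.213 mm.
δ_thermal = αLΔT = 25.1e-6·353·-6.66 = -0.05901 mm.
δ = δ_mech + δ_thermal = 1.154 mm.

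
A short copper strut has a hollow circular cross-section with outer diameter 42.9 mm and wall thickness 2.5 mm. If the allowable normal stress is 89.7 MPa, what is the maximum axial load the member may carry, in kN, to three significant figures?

A = 317.3 mm².
P_max = σ_allow · A = 89.7 · 317.3 = 28460 N = 28.46 kN.

28.5 kN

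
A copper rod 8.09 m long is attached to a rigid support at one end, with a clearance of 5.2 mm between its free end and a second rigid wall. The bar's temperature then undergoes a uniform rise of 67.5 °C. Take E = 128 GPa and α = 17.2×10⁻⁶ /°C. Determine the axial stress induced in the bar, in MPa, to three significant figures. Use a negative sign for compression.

-66.3 MPa

Free thermal expansion αLΔT = 17.2e-6 · 8090 · 67.5 = 9.392 mm.
The walls engage after the gap closes; constrained expansion = 9.392 − 5.2 = 4.192 mm.
The walls impose strain ε = −(4.192)/8090 = -5.1823e-04; σ = Eε = 128000 · -5.1823e-04 = -66.33 MPa.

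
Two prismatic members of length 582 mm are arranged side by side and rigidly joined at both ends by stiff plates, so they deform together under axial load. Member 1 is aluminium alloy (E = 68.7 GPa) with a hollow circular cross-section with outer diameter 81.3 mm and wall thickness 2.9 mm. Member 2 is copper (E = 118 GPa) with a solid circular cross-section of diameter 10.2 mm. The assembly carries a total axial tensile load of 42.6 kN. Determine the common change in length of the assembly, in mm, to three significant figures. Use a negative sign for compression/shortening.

0.422 mm

A_1 = 714.3 mm².
A_2 = 81.71 mm².
Equal strain + equilibrium ⇒ each member carries load in proportion to AE: A₁E₁ = 49070000 N, A₂E₂ = 9642000 N, ΣAE = 58710000 N.
δ = PL/ΣAE = 42600·582/58710000 = 0.4223 mm.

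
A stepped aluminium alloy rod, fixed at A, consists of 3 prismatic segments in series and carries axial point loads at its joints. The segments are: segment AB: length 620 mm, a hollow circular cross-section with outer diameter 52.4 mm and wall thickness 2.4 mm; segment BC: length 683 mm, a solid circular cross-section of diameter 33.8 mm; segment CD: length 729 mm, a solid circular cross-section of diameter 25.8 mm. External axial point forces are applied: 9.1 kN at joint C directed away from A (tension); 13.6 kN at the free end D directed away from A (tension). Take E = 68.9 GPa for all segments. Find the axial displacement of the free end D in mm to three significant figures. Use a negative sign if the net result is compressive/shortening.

Internal axial forces (sectioning from the free end, tension +): N_CD = 13.6 kN, N_BC = 22.7 kN, N_AB = 22.7 kN.
A_AB = 377 mm².
A_BC = 897.3 mm².
A_CD = 522.8 mm².
δ_AB = 22700·620/(377·68900) = 0.5418 mm
δ_BC = 22700·683/(897.3·68900) = 0.2508 mm
δ_CD = 13600·729/(522.8·68900) = 0.2752 mm
δ = Σδ_i = 1.068 mm.

1.07 mm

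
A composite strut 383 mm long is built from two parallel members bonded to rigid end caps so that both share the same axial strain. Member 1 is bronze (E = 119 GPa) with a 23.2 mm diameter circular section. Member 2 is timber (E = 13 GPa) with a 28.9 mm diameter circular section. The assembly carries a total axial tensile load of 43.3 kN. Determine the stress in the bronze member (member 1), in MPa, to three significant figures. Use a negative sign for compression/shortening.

87.6 MPa

A_1 = 422.7 mm².
A_2 = 656 mm².
Equal strain + equilibrium ⇒ each member carries load in proportion to AE: A₁E₁ = 50310000 N, A₂E₂ = 8528000 N, ΣAE = 58830000 N.
σ₁ = P·E₁/ΣAE = 43300·119000/58830000 = 87.58 MPa.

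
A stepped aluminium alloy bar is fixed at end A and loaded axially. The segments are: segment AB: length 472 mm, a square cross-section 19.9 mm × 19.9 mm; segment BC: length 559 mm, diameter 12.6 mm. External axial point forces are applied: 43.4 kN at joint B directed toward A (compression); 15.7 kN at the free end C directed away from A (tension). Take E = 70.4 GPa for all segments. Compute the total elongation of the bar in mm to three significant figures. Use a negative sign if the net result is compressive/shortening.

Internal axial forces (sectioning from the free end, tension +): N_BC = 15.7 kN, N_AB = -27.7 kN.
A_AB = 396 mm².
A_BC = 124.7 mm².
δ_AB = -27700·472/(396·70400) = -0.469 mm
δ_BC = 15700·559/(124.7·70400) = 0.9998 mm
δ = Σδ_i = 0.5308 mm.

0.531 mm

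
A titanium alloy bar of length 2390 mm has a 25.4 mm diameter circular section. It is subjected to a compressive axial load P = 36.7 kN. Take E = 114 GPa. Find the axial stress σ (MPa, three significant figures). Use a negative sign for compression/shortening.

A = 506.7 mm².
σ = N/A = -36700/506.7 = -72.43 MPa.

-72.4 MPa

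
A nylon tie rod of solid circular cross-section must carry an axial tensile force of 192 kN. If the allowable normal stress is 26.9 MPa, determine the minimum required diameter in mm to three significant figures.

Required area A ≥ P/σ_allow = 192000/26.9 = 7138 mm².
For a solid circular section, d ≥ √(4A/π) = 95.33 mm.

95.3 mm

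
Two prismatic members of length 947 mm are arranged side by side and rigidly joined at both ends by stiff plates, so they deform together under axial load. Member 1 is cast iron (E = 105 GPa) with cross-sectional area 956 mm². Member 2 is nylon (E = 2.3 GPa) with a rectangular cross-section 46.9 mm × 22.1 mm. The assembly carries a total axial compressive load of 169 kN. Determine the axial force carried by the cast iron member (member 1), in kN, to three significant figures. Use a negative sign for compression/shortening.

-165 kN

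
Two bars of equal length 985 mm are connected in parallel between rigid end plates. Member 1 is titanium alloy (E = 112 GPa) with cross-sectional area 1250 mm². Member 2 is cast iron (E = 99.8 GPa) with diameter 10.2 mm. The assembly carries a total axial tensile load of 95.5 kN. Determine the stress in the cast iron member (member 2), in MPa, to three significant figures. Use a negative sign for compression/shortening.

A_2 = 81.71 mm².
Equal strain + equilibrium ⇒ each member carries load in proportion to AE: A₁E₁ = 140000000 N, A₂E₂ = 8155000 N, ΣAE = 148200000 N.
σ₂ = P·E₂/ΣAE = 95500·99800/148200000 = 64.33 MPa.

64.3 MPa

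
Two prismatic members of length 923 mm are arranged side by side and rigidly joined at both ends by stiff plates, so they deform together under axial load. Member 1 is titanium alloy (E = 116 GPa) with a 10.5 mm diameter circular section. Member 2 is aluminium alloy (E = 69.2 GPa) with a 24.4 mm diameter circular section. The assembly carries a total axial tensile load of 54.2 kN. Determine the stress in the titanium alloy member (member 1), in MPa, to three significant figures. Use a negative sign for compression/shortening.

148 MPa

A_1 = 86.59 mm².
A_2 = 467.6 mm².
Equal strain + equilibrium ⇒ each member carries load in proportion to AE: A₁E₁ = 10040000 N, A₂E₂ = 32360000 N, ΣAE = 42400000 N.
σ₁ = P·E₁/ΣAE = 54200·116000/42400000 = 148.3 MPa.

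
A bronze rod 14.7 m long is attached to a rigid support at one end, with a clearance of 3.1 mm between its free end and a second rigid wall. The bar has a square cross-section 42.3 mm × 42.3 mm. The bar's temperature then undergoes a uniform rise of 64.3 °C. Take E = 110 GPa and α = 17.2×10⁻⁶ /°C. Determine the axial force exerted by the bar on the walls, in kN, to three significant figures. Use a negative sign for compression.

-176 kN

Free thermal expansion αLΔT = 17.2e-6 · 14700 · 64.3 = 16.26 mm.
The walls engage after the gap closes; constrained expansion = 16.26 − 3.1 = 13.16 mm.
The walls impose strain ε = −(13.16)/14700 = -8.9508e-04; σ = Eε = 110000 · -8.9508e-04 = -98.46 MPa.
Wall reaction R = σ·A = -98.46·1789 = -176200 N = -176.2 kN.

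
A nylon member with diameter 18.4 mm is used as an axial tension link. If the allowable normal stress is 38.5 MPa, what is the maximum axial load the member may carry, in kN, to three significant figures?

A = 265.9 mm².
P_max = σ_allow · A = 38.5 · 265.9 = 10240 N = 10.24 kN.

10.2 kN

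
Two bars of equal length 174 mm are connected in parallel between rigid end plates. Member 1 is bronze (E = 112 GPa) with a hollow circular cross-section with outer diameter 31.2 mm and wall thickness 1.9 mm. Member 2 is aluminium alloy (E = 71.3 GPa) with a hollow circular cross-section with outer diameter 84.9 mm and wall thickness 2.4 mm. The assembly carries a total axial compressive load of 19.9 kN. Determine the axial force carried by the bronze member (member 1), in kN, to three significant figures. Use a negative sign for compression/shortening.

A_1 = 174.9 mm².
A_2 = 622 mm².
Equal strain + equilibrium ⇒ each member carries load in proportion to AE: A₁E₁ = 19590000 N, A₂E₂ = 44350000 N, ΣAE = 63940000 N.
F₁ = P·A₁E₁/ΣAE = -19900·19590000/63940000 = -6096 N.

-6.10 kN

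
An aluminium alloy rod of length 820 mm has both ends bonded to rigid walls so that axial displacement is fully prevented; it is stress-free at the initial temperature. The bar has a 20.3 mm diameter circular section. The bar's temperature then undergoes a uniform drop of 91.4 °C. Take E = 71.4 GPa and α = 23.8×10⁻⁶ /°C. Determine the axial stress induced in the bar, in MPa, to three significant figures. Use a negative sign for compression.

155 MPa

Free thermal expansion αLΔT = 23.8e-6 · 820 · -91.4 = -1.784 mm.
The walls impose strain ε = −(-1.784)/820 = 2.1753e-03; σ = Eε = 71400 · 2.1753e-03 = 155.3 MPa.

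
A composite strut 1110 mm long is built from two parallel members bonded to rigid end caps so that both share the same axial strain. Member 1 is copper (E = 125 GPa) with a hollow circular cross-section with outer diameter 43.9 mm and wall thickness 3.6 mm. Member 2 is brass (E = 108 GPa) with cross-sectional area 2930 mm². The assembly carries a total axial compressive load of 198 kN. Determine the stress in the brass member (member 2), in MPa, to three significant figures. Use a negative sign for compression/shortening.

A_1 = 455.8 mm².
Equal strain + equilibrium ⇒ each member carries load in proportion to AE: A₁E₁ = 56970000 N, A₂E₂ = 316400000 N, ΣAE = 373400000 N.
σ₂ = P·E₂/ΣAE = -198000·108000/373400000 = -57.27 MPa.

-57.3 MPa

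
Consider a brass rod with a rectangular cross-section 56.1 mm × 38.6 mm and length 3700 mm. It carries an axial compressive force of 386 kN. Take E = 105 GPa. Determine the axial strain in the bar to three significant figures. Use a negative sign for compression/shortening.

A = 2165 mm².
σ = N/A = -178.3 MPa; ε = σ/E = -178.3/105000 = -1.698e-03.

-0.00170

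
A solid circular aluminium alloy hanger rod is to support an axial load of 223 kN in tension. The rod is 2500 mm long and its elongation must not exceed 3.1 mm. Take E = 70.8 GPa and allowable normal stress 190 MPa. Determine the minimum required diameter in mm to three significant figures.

Required area A ≥ P/σ_allow = 223000/190 = 1174 mm².
For a solid circular section, d ≥ √(4A/π) = 38.66 mm.
Elongation limit: A ≥ PL/(Eδ_allow) = 223000·2500/(70800·3.1) = 2540 mm² ⇒ d ≥ 56.87 mm.
The elongation limit governs.

56.9 mm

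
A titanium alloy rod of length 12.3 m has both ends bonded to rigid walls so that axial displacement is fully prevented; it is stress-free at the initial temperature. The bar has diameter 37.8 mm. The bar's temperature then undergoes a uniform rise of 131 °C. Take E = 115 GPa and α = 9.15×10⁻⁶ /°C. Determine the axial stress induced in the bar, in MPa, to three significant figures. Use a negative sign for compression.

Free thermal expansion αLΔT = 9.15e-6 · 12300 · 131 = 14.74 mm.
The walls impose strain ε = −(14.74)/12300 = -1.1987e-03; σ = Eε = 115000 · -1.1987e-03 = -137.8 MPa.

-138 MPa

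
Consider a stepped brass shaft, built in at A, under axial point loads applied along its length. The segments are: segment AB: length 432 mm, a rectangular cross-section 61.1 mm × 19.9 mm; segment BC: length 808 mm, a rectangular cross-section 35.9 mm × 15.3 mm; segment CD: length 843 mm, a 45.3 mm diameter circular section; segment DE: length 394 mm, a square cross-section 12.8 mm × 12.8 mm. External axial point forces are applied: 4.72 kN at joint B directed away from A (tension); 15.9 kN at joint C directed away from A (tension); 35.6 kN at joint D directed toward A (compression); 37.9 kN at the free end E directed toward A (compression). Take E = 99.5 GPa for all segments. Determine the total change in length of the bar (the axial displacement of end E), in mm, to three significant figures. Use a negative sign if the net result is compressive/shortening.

-2.34 mm

Internal axial forces (sectioning from the free end, tension +): N_DE = -37.9 kN, N_CD = -73.5 kN, N_BC = -57.6 kN, N_AB = -52.88 kN.
A_AB = 1216 mm².
A_BC = 549.3 mm².
A_CD = 1612 mm².
A_DE = 163.8 mm².
δ_AB = -52880·432/(1216·99500) = -0.1888 mm
δ_BC = -57600·808/(549.3·99500) = -0.8516 mm
δ_CD = -73500·843/(1612·99500) = -0.3864 mm
δ_DE = -37900·394/(163.8·99500) = -0.916 mm
δ = Σδ_i = -2.343 mm.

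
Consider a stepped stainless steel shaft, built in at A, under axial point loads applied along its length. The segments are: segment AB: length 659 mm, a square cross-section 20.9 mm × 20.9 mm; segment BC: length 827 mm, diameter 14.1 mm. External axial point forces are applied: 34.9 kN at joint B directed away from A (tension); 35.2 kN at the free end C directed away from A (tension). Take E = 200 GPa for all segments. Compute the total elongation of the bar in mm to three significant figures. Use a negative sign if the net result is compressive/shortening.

Internal axial forces (sectioning from the free end, tension +): N_BC = 35.2 kN, N_AB = 70.1 kN.
A_AB = 436.8 mm².
A_BC = 156.1 mm².
δ_AB = 70100·659/(436.8·200000) = 0.5288 mm
δ_BC = 35200·827/(156.1·200000) = 0.9322 mm
δ = Σδ_i = 1.461 mm.

1.46 mm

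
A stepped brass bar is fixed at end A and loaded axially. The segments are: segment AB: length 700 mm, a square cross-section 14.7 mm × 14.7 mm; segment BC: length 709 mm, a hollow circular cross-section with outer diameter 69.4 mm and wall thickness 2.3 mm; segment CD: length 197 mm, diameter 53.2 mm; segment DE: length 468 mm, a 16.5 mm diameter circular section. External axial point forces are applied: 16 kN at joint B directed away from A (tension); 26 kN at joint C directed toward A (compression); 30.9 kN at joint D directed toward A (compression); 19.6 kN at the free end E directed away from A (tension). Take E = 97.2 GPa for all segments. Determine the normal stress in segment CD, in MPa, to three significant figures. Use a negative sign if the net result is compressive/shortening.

Internal axial forces (sectioning from the free end, tension +): N_DE = 19.6 kN, N_CD = -11.3 kN, N_BC = -37.3 kN, N_AB = -21.3 kN.
A_CD = 2223 mm².
σ_CD = N_CD/A_CD = -11300/2223 = -5.084 MPa.

-5.08 MPa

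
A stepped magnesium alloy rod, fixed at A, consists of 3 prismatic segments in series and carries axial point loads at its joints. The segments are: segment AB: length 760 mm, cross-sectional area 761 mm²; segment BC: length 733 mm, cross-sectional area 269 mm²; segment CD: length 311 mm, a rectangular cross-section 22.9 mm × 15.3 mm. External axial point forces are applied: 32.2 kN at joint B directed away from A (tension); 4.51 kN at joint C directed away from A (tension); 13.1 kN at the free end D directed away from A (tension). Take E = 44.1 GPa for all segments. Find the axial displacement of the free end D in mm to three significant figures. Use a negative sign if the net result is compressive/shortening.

2.48 mm

Internal axial forces (sectioning from the free end, tension +): N_CD = 13.1 kN, N_BC = 17.61 kN, N_AB = 49.81 kN.
A_CD = 350.4 mm².
δ_AB = 49810·760/(761·44100) = 1.128 mm
δ_BC = 17610·733/(269·44100) = 1.088 mm
δ_CD = 13100·311/(350.4·44100) = 0.2637 mm
δ = Σδ_i = 2.48 mm.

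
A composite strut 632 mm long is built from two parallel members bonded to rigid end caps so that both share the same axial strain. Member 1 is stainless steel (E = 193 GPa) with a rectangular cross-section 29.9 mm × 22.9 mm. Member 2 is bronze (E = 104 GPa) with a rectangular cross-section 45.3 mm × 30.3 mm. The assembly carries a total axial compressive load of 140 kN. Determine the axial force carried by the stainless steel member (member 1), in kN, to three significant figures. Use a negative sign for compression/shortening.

-67.3 kN

A_1 = 684.7 mm².
A_2 = 1373 mm².
Equal strain + equilibrium ⇒ each member carries load in proportion to AE: A₁E₁ = 132100000 N, A₂E₂ = 142700000 N, ΣAE = 274900000 N.
F₁ = P·A₁E₁/ΣAE = -140000·132100000/274900000 = -67300 N.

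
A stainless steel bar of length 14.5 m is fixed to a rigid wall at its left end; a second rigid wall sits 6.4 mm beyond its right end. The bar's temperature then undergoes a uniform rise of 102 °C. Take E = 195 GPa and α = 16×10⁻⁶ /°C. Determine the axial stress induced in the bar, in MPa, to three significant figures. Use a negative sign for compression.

-232 MPa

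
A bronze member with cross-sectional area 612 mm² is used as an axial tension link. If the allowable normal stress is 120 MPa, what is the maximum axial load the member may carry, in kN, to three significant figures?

73.4 kN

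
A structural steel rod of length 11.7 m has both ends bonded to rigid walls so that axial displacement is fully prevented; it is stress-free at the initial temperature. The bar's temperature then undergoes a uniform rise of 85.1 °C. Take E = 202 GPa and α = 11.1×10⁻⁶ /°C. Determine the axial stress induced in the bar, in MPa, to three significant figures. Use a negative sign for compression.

-191 MPa

Free thermal expansion αLΔT = 11.1e-6 · 11700 · 85.1 = 11.05 mm.
The walls impose strain ε = −(11.05)/11700 = -9.4461e-04; σ = Eε = 202000 · -9.4461e-04 = -190.8 MPa.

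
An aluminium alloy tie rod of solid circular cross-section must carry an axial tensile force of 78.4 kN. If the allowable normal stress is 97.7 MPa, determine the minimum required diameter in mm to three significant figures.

32.0 mm

Required area A ≥ P/σ_allow = 78400/97.7 = 802.5 mm².
For a solid circular section, d ≥ √(4A/π) = 31.96 mm.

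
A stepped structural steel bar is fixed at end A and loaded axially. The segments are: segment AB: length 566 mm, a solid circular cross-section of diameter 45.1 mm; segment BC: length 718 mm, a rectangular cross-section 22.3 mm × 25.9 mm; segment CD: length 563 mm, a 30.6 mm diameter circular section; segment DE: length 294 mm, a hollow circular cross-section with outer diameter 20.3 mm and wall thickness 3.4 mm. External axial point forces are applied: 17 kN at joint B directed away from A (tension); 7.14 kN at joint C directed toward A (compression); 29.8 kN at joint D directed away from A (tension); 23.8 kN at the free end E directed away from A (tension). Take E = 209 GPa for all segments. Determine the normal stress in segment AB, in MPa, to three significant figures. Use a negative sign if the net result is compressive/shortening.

39.7 MPa

Internal axial forces (sectioning from the free end, tension +): N_DE = 23.8 kN, N_CD = 53.6 kN, N_BC = 46.46 kN, N_AB = 63.46 kN.
A_AB = 1598 mm².
σ_AB = N_AB/A_AB = 63460/1598 = 39.72 MPa.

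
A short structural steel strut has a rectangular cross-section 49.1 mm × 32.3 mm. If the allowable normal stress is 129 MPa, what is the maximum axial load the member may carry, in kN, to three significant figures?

205 kN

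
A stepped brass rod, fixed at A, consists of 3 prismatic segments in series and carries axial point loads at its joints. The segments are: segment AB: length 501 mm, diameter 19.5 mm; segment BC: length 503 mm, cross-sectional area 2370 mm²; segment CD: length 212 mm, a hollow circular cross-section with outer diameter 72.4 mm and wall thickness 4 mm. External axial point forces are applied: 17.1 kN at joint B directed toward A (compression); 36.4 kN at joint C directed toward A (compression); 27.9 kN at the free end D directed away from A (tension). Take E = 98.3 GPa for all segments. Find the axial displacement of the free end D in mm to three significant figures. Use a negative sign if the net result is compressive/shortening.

Internal axial forces (sectioning from the free end, tension +): N_CD = 27.9 kN, N_BC = -8.5 kN, N_AB = -25.6 kN.
A_AB = 298.6 mm².
A_CD = 859.5 mm².
δ_AB = -25600·501/(298.6·98300) = -0.4369 mm
δ_BC = -8500·503/(2370·98300) = -0.01835 mm
δ_CD = 27900·212/(859.5·98300) = 0.07 mm
δ = Σδ_i = -0.3852 mm.

-0.385 mm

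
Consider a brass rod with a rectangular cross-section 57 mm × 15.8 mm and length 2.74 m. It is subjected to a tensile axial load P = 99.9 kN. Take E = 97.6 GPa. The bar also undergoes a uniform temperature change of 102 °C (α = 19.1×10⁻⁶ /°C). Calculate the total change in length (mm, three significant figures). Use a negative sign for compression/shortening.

A = 900.6 mm².
δ_mech = NL/(AE) = 99900·2740/(900.6·97600) = 3.114 mm.
δ_thermal = αLΔT = 19.1e-6·2740·102 = 5.338 mm.
δ = δ_mech + δ_thermal = 8.452 mm.

8.45 mm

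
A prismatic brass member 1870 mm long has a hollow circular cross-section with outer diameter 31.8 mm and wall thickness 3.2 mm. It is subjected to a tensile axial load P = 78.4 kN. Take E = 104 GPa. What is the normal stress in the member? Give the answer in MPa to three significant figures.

A = 287.5 mm².
σ = N/A = 78400/287.5 = 272.7 MPa.

273 MPa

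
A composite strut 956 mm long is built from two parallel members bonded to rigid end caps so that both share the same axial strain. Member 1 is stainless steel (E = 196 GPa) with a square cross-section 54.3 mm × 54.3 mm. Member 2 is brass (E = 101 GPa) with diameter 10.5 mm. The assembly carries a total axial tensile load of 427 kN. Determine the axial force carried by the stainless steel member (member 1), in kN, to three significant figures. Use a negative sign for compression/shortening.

A_1 = 2948 mm².
A_2 = 86.59 mm².
Equal strain + equilibrium ⇒ each member carries load in proportion to AE: A₁E₁ = 577900000 N, A₂E₂ = 8746000 N, ΣAE = 586600000 N.
F₁ = P·A₁E₁/ΣAE = 427000·577900000/586600000 = 420600 N.

421 kN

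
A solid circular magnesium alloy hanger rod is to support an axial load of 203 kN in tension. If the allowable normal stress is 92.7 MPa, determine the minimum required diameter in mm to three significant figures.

52.8 mm

Required area A ≥ P/σ_allow = 203000/92.7 = 2190 mm².
For a solid circular section, d ≥ √(4A/π) = 52.8 mm.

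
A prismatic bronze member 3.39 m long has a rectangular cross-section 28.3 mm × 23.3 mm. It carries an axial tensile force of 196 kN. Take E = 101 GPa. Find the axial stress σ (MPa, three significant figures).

A = 659.4 mm².
σ = N/A = 196000/659.4 = 297.2 MPa.

297 MPa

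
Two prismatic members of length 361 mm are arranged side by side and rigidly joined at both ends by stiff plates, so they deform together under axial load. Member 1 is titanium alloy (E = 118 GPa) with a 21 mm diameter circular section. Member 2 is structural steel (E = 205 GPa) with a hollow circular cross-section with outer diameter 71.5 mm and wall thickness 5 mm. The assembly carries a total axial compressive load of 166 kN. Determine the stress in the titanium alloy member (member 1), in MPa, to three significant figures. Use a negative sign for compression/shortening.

A_1 = 346.4 mm².
A_2 = 1045 mm².
Equal strain + equilibrium ⇒ each member carries load in proportion to AE: A₁E₁ = 40870000 N, A₂E₂ = 214100000 N, ΣAE = 255000000 N.
σ₁ = P·E₁/ΣAE = -166000·118000/255000000 = -76.81 MPa.

-76.8 MPa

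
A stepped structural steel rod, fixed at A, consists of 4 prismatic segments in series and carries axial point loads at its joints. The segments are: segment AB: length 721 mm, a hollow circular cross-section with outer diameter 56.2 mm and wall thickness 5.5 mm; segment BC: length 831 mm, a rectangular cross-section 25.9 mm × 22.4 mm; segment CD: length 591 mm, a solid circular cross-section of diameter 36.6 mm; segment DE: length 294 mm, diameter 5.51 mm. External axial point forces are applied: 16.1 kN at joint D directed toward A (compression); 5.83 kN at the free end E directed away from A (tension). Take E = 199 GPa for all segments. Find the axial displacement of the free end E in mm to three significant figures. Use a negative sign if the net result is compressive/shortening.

Internal axial forces (sectioning from the free end, tension +): N_DE = 5.83 kN, N_CD = -10.27 kN, N_BC = -10.27 kN, N_AB = -10.27 kN.
A_AB = 876 mm².
A_BC = 580.2 mm².
A_CD = 1052 mm².
A_DE = 23.84 mm².
δ_AB = -10270·721/(876·199000) = -0.04247 mm
δ_BC = -10270·831/(580.2·199000) = -0.07392 mm
δ_CD = -10270·591/(1052·199000) = -0.02899 mm
δ_DE = 5830·294/(23.84·199000) = 0.3612 mm
δ = Σδ_i = 0.2158 mm.

0.216 mm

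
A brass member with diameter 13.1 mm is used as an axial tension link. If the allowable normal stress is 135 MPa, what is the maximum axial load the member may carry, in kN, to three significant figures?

A = 134.8 mm².
P_max = σ_allow · A = 135 · 134.8 = 18200 N = 18.2 kN.

18.2 kN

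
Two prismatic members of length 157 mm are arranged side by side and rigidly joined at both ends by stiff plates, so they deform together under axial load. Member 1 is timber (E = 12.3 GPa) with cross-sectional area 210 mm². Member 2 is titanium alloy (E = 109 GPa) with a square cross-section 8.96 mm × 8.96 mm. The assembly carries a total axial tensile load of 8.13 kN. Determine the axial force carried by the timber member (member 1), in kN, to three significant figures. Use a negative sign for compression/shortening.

1.85 kN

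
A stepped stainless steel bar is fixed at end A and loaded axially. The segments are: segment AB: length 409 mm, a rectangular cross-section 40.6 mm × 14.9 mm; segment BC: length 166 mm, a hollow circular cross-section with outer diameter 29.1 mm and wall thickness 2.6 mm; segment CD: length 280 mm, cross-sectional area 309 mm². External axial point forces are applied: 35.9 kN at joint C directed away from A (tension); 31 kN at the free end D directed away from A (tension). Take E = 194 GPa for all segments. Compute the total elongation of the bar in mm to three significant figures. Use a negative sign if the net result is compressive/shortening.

Internal axial forces (sectioning from the free end, tension +): N_CD = 31 kN, N_BC = 66.9 kN, N_AB = 66.9 kN.
A_AB = 604.9 mm².
A_BC = 216.5 mm².
δ_AB = 66900·409/(604.9·194000) = 0.2331 mm
δ_BC = 66900·166/(216.5·194000) = 0.2645 mm
δ_CD = 31000·280/(309·194000) = 0.1448 mm
δ = Σδ_i = 0.6424 mm.

0.642 mm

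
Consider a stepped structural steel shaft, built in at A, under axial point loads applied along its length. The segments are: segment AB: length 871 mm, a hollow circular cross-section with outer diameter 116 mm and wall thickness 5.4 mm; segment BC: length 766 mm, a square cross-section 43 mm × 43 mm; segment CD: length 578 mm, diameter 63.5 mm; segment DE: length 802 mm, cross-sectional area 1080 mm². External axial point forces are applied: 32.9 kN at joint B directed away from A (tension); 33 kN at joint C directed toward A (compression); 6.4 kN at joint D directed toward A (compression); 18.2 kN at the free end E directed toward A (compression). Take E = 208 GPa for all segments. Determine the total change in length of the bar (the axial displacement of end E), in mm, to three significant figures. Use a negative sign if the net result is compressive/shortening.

-0.256 mm

Internal axial forces (sectioning from the free end, tension +): N_DE = -18.2 kN, N_CD = -24.6 kN, N_BC = -57.6 kN, N_AB = -24.7 kN.
A_AB = 1876 mm².
A_BC = 1849 mm².
A_CD = 3167 mm².
δ_AB = -24700·871/(1876·208000) = -0.05513 mm
δ_BC = -57600·766/(1849·208000) = -0.1147 mm
δ_CD = -24600·578/(3167·208000) = -0.02159 mm
δ_DE = -18200·802/(1080·208000) = -0.06498 mm
δ = Σδ_i = -0.2564 mm.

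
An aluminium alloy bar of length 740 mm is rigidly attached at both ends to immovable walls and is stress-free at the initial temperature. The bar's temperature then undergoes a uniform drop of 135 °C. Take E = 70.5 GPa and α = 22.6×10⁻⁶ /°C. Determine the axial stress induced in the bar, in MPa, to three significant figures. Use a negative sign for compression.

Free thermal expansion αLΔT = 22.6e-6 · 740 · -135 = -2.258 mm.
The walls impose strain ε = −(-2.258)/740 = 3.0510e-03; σ = Eε = 70500 · 3.0510e-03 = 215.1 MPa.

215 MPa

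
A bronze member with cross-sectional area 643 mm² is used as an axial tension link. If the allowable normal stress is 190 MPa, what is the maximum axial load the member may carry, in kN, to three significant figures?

P_max = σ_allow · A = 190 · 643 = 122200 N = 122.2 kN.

122 kN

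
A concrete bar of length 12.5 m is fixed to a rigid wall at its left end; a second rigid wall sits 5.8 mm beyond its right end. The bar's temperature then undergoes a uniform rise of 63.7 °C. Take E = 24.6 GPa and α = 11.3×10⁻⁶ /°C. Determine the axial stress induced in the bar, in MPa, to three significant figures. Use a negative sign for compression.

-6.29 MPa

Free thermal expansion αLΔT = 11.3e-6 · 12500 · 63.7 = 8.998 mm.
The walls engage after the gap closes; constrained expansion = 8.998 − 5.8 = 3.198 mm.
The walls impose strain ε = −(3.198)/12500 = -2.5581e-04; σ = Eε = 24600 · -2.5581e-04 = -6.293 MPa.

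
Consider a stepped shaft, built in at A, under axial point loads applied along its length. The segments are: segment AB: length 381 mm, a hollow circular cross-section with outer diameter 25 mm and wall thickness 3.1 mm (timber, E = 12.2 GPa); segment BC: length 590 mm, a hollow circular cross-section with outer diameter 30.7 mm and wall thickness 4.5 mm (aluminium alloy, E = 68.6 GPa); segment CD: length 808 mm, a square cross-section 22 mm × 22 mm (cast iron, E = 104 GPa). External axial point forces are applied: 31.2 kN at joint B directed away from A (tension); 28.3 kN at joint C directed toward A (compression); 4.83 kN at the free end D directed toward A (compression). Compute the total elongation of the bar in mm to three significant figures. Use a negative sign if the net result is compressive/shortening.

-1.13 mm

Internal axial forces (sectioning from the free end, tension +): N_CD = -4.83 kN, N_BC = -33.13 kN, N_AB = -1.93 kN.
A_AB = 213.3 mm².
A_BC = 370.4 mm².
A_CD = 484 mm².
δ_AB = -1930·381/(213.3·12200) = -0.2826 mm
δ_BC = -33130·590/(370.4·68600) = -0.7693 mm
δ_CD = -4830·808/(484·104000) = -0.07753 mm
δ = Σδ_i = -1.129 mm.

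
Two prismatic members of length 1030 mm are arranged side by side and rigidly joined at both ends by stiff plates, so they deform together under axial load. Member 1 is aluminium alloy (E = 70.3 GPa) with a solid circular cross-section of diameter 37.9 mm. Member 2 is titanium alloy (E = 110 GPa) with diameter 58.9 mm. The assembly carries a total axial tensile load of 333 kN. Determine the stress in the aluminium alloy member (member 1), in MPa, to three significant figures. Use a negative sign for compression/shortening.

A_1 = 1128 mm².
A_2 = 2725 mm².
Equal strain + equilibrium ⇒ each member carries load in proportion to AE: A₁E₁ = 79310000 N, A₂E₂ = 299700000 N, ΣAE = 379000000 N.
σ₁ = P·E₁/ΣAE = 333000·70300/379000000 = 61.76 MPa.

61.8 MPa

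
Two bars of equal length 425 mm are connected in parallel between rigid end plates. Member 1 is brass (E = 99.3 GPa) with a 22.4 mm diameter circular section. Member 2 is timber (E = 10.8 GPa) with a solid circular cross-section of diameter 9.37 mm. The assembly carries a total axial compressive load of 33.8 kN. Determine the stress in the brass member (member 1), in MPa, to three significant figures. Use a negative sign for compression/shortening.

-84.2 MPa

A_1 = 394.1 mm².
A_2 = 68.96 mm².
Equal strain + equilibrium ⇒ each member carries load in proportion to AE: A₁E₁ = 39130000 N, A₂E₂ = 744700 N, ΣAE = 39880000 N.
σ₁ = P·E₁/ΣAE = -33800·99300/39880000 = -84.17 MPa.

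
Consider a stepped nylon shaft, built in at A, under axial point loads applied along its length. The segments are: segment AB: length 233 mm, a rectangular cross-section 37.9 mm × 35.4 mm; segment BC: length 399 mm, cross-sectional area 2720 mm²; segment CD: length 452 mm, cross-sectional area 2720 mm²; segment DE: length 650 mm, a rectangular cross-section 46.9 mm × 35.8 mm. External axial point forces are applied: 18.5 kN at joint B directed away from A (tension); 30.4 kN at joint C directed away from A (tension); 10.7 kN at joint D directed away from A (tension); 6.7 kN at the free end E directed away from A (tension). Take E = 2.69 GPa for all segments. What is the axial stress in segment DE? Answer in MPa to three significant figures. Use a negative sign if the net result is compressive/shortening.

3.99 MPa

Internal axial forces (sectioning from the free end, tension +): N_DE = 6.7 kN, N_CD = 17.4 kN, N_BC = 47.8 kN, N_AB = 66.3 kN.
A_DE = 1679 mm².
σ_DE = N_DE/A_DE = 6700/1679 = 3.99 MPa.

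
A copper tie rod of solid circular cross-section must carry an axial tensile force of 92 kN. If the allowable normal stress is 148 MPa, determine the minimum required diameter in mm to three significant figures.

28.1 mm

Required area A ≥ P/σ_allow = 92000/148 = 621.6 mm².
For a solid circular section, d ≥ √(4A/π) = 28.13 mm.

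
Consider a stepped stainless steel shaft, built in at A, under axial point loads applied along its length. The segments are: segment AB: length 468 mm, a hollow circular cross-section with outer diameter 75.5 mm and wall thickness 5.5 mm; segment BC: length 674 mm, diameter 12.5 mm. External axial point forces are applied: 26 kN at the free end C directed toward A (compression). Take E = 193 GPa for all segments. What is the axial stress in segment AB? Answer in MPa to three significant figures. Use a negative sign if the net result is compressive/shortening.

-21.5 MPa

Internal axial forces (sectioning from the free end, tension +): N_BC = -26 kN, N_AB = -26 kN.
A_AB = 1210 mm².
σ_AB = N_AB/A_AB = -26000/1210 = -21.5 MPa.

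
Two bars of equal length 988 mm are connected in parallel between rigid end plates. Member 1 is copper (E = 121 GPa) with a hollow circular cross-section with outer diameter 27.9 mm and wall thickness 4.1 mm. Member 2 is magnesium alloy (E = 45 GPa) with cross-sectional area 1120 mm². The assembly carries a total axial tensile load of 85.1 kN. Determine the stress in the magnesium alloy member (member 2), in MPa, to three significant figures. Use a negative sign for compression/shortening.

43.8 MPa

A_1 = 306.6 mm².
Equal strain + equilibrium ⇒ each member carries load in proportion to AE: A₁E₁ = 37090000 N, A₂E₂ = 50400000 N, ΣAE = 87490000 N.
σ₂ = P·E₂/ΣAE = 85100·45000/87490000 = 43.77 MPa.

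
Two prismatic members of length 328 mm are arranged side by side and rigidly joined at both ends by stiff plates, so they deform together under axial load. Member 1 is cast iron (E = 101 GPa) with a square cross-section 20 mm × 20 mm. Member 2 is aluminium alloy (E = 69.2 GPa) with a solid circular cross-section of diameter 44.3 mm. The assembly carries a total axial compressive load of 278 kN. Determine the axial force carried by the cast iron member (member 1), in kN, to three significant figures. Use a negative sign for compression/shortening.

-76.4 kN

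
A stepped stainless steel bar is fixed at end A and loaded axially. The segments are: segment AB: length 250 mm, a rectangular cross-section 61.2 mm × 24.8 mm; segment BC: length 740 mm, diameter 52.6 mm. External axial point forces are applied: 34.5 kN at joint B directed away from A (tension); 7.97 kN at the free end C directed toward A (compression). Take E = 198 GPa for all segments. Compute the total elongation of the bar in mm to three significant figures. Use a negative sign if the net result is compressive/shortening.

0.00836 mm

Internal axial forces (sectioning from the free end, tension +): N_BC = -7.97 kN, N_AB = 26.53 kN.
A_AB = 1518 mm².
A_BC = 2173 mm².
δ_AB = 26530·250/(1518·198000) = 0.02207 mm
δ_BC = -7970·740/(2173·198000) = -0.01371 mm
δ = Σδ_i = 0.008363 mm.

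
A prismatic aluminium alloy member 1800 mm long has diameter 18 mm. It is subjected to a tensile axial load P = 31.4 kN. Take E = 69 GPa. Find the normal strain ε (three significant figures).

0.00179

A = 254.5 mm².
σ = N/A = 123.4 MPa; ε = σ/E = 123.4/69000 = 1.788e-03.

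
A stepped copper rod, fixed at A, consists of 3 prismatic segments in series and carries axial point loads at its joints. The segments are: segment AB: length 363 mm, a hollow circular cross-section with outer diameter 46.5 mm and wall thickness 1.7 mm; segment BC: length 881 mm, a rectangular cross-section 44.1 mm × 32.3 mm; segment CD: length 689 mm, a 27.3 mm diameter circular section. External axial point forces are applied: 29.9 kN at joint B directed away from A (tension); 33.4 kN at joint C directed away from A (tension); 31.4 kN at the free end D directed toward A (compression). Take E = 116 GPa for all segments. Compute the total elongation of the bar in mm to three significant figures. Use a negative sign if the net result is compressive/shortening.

0.109 mm

Internal axial forces (sectioning from the free end, tension +): N_CD = -31.4 kN, N_BC = 2 kN, N_AB = 31.9 kN.
A_AB = 239.3 mm².
A_BC = 1424 mm².
A_CD = 585.3 mm².
δ_AB = 31900·363/(239.3·116000) = 0.4172 mm
δ_BC = 2000·881/(1424·116000) = 0.01066 mm
δ_CD = -31400·689/(585.3·116000) = -0.3186 mm
δ = Σδ_i = 0.1093 mm.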